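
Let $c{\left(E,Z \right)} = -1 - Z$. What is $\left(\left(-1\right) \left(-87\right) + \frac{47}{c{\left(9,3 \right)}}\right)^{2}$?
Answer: $\frac{90601}{16} \approx 5662.6$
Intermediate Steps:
$\left(\left(-1\right) \left(-87\right) + \frac{47}{c{\left(9,3 \right)}}\right)^{2} = \left(\left(-1\right) \left(-87\right) + \frac{47}{-1 - 3}\right)^{2} = \left(87 + \frac{47}{-1 - 3}\right)^{2} = \left(87 + \frac{47}{-4}\right)^{2} = \left(87 + 47 \left(- \frac{1}{4}\right)\right)^{2} = \left(87 - \frac{47}{4}\right)^{2} = \left(\frac{301}{4}\right)^{2} = \frac{90601}{16}$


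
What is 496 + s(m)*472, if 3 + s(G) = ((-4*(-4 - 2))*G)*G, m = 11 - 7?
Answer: 180328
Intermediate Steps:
m = 4
s(G) = -3 + 24*G**2 (s(G) = -3 + ((-4*(-4 - 2))*G)*G = -3 + ((-4*(-6))*G)*G = -3 + (24*G)*G = -3 + 24*G**2)
496 + s(m)*472 = 496 + (-3 + 24*4**2)*472 = 496 + (-3 + 24*16)*472 = 496 + (-3 + 384)*472 = 496 + 381*472 = 496 + 179832 = 180328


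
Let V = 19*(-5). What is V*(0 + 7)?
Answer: -665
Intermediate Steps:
V = -95
V*(0 + 7) = -95*(0 + 7) = -95*7 = -665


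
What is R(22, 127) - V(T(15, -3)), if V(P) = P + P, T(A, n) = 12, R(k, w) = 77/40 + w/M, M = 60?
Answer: -479/24 ≈ -19.958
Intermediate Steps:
R(k, w) = 77/40 + w/60
V(P) = 2*P
R(22, 127) - V(T(15, -3)) = (77/40 + (1/60)*127) - 2*12 = (77/40 + 127/60) - 1*24 = 97/24 - 24 = -479/24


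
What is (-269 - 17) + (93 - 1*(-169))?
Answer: -24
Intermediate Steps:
(-269 - 17) + (93 - 1*(-169)) = -286 + (93 + 169) = -286 + 262 = -24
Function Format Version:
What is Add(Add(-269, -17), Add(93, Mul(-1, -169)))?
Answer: -24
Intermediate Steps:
Add(Add(-269, -17), Add(93, Mul(-1, -169))) = Add(-286, Add(93, 169)) = Add(-286, 262) = -24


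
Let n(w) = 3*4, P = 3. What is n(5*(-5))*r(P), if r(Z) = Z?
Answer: 36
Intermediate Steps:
n(w) = 12
n(5*(-5))*r(P) = 12*3 = 36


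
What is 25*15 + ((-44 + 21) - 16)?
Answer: 336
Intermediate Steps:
25*15 + ((-44 + 21) - 16) = 375 + (-23 - 16) = 375 - 39 = 336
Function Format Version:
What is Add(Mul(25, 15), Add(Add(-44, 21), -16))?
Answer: 336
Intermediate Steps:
Add(Mul(25, 15), Add(Add(-44, 21), -16)) = Add(375, Add(-23, -16)) = Add(375, -39) = 336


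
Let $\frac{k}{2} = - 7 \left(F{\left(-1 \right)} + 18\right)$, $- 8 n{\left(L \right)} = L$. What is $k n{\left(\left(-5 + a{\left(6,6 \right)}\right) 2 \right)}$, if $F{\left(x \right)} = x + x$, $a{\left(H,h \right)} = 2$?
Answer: $-168$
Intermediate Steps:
$F{\left(x \right)} = 2 x$
$n{\left(L \right)} = - \frac{L}{8}$
$k = -224$ ($k = 2 \left(- 7 \left(2 \left(-1\right) + 18\right)\right) = 2 \left(- 7 \left(-2 + 18\right)\right) = 2 \left(\left(-7\right) 16\right) = 2 \left(-112\right) = -224$)
$k n{\left(\left(-5 + a{\left(6,6 \right)}\right) 2 \right)} = - 224 \left(- \frac{\left(-5 + 2\right) 2}{8}\right) = - 224 \left(- \frac{\left(-3\right) 2}{8}\right) = - 224 \left(\left(- \frac{1}{8}\right) \left(-6\right)\right) = \left(-224\right) \frac{3}{4} = -168$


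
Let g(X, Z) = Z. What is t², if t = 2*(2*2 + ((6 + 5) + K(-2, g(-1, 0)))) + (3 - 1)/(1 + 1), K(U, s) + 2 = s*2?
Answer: 729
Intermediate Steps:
K(U, s) = -2 + 2*s (K(U, s) = -2 + s*2 = -2 + 2*s)
t = 27 (t = 2*(2*2 + ((6 + 5) + (-2 + 2*0))) + (3 - 1)/(1 + 1) = 2*(4 + (11 + (-2 + 0))) + 2/2 = 2*(4 + (11 - 2)) + 2*(½) = 2*(4 + 9) + 1 = 2*13 + 1 = 26 + 1 = 27)
t² = 27² = 729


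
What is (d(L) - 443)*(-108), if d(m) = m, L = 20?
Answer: 45684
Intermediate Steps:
(d(L) - 443)*(-108) = (20 - 443)*(-108) = -423*(-108) = 45684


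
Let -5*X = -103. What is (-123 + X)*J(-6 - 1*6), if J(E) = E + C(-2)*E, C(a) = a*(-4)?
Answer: 55296/5 ≈ 11059.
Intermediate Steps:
X = 103/5 (X = -⅕*(-103) = 103/5 ≈ 20.600)
C(a) = -4*a
J(E) = 9*E (J(E) = E + (-4*(-2))*E = E + 8*E = 9*E)
(-123 + X)*J(-6 - 1*6) = (-123 + 103/5)*(9*(-6 - 1*6)) = -4608*(-6 - 6)/5 = -4608*(-12)/5 = -512/5*(-108) = 55296/5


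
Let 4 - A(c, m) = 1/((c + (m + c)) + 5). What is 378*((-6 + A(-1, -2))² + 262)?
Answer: 102438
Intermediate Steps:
A(c, m) = 4 - 1/(5 + m + 2*c) (A(c, m) = 4 - 1/((c + (m + c)) + 5) = 4 - 1/((c + (c + m)) + 5) = 4 - 1/((m + 2*c) + 5) = 4 - 1/(5 + m + 2*c))
378*((-6 + A(-1, -2))² + 262) = 378*((-6 + (19 + 4*(-2) + 8*(-1))/(5 - 2 + 2*(-1)))² + 262) = 378*((-6 + (19 - 8 - 8)/(5 - 2 - 2))² + 262) = 378*((-6 + 3/1)² + 262) = 378*((-6 + 1*3)² + 262) = 378*((-6 + 3)² + 262) = 378*((-3)² + 262) = 378*(9 + 262) = 378*271 = 102438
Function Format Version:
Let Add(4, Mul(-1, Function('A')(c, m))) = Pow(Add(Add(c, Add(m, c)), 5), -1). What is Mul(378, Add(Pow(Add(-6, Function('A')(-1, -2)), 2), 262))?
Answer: 102438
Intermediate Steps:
Function('A')(c, m) = Add(4, Mul(-1, Pow(Add(5, m, Mul(2, c)), -1))) (Function('A')(c, m) = Add(4, Mul(-1, Pow(Add(Add(c, Add(m, c)), 5), -1))) = Add(4, Mul(-1, Pow(Add(Add(c, Add(c, m)), 5), -1))) = Add(4, Mul(-1, Pow(Add(Add(m, Mul(2, c)), 5), -1))) = Add(4, Mul(-1, Pow(Add(5, m, Mul(2, c)), -1))))
Mul(378, Add(Pow(Add(-6, Function('A')(-1, -2)), 2), 262)) = Mul(378, Add(Pow(Add(-6, Mul(Pow(Add(5, -2, Mul(2, -1)), -1), Add(19, Mul(4, -2), Mul(8, -1)))), 2), 262)) = Mul(378, Add(Pow(Add(-6, Mul(Pow(Add(5, -2, -2), -1), Add(19, -8, -8))), 2), 262)) = Mul(378, Add(Pow(Add(-6, Mul(Pow(1, -1), 3)), 2), 262)) = Mul(378, Add(Pow(Add(-6, Mul(1, 3)), 2), 262)) = Mul(378, Add(Pow(Add(-6, 3), 2), 262)) = Mul(378, Add(Pow(-3, 2), 262)) = Mul(378, Add(9, 262)) = Mul(378, 271) = 102438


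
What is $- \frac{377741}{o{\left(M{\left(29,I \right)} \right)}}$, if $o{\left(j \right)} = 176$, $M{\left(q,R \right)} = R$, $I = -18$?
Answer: $- \frac{377741}{176} \approx -2146.3$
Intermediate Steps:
$- \frac{377741}{o{\left(M{\left(29,I \right)} \right)}} = - \frac{377741}{176}$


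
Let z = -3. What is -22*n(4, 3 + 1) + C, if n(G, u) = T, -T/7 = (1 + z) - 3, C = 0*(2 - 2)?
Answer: -770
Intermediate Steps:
C = 0 (C = 0*0 = 0)
T = 35 (T = -7*((1 - 3) - 3) = -7*(-2 - 3) = -7*(-5) = 35)
n(G, u) = 35
-22*n(4, 3 + 1) + C = -22*35 + 0 = -770 + 0 = -770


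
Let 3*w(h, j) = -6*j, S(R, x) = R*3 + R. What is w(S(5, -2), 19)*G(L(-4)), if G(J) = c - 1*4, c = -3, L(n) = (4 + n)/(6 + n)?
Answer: 266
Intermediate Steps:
S(R, x) = 4*R (S(R, x) = 3*R + R = 4*R)
L(n) = (4 + n)/(6 + n)
G(J) = -7 (G(J) = -3 - 1*4 = -3 - 4 = -7)
w(h, j) = -2*j (w(h, j) = (-6*j)/3 = -2*j)
w(S(5, -2), 19)*G(L(-4)) = -2*19*(-7) = -38*(-7) = 266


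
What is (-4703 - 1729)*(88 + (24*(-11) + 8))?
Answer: 1080576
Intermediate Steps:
(-4703 - 1729)*(88 + (24*(-11) + 8)) = -6432*(88 + (-264 + 8)) = -6432*(88 - 256) = -6432*(-168) = 1080576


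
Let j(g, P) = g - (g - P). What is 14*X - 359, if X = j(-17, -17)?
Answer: -597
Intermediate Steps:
j(g, P) = P (j(g, P) = g + (P - g) = P)
X = -17
14*X - 359 = 14*(-17) - 359 = -238 - 359 = -597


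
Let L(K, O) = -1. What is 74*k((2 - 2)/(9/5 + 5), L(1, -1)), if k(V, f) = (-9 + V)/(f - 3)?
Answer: 333/2 ≈ 166.50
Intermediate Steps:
k(V, f) = (-9 + V)/(-3 + f)
74*k((2 - 2)/(9/5 + 5), L(1, -1)) = 74*((-9 + (2 - 2)/(9/5 + 5))/(-3 - 1)) = 74*((-9 + 0/(9*(⅕) + 5))/(-4)) = 74*(-(-9 + 0/(9/5 + 5))/4) = 74*(-(-9 + 0/(34/5))/4) = 74*(-(-9 + 0*(5/34))/4) = 74*(-(-9 + 0)/4) = 74*(-¼*(-9)) = 74*(9/4) = 333/2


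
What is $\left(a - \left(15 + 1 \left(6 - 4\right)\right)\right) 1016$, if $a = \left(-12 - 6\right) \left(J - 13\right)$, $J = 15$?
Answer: $-53848$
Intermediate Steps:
$a = -36$ ($a = \left(-12 - 6\right) \left(15 - 13\right) = \left(-18\right) 2 = -36$)
$\left(a - \left(15 + 1 \left(6 - 4\right)\right)\right) 1016 = \left(-36 - \left(15 + 1 \left(6 - 4\right)\right)\right) 1016 = \left(-36 - \left(15 + 1 \cdot 2\right)\right) 1016 = \left(-36 - \left(15 + 2\right)\right) 1016 = \left(-36 - 17\right) 1016 = \left(-53\right) 1016 = -53848$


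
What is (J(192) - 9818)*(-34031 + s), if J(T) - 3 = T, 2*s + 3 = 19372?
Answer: 468572739/2 ≈ 2.3429e+8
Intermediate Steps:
s = 19369/2 (s = -3/2 + (½)*19372 = -3/2 + 9686 = 19369/2 ≈ 9684.5)
J(T) = 3 + T
(J(192) - 9818)*(-34031 + s) = ((3 + 192) - 9818)*(-34031 + 19369/2) = (195 - 9818)*(-48693/2) = -9623*(-48693/2) = 468572739/2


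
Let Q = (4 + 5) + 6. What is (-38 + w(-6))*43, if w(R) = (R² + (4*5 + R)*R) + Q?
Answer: -3053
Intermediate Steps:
Q = 15 (Q = 9 + 6 = 15)
w(R) = 15 + R² + R*(20 + R) (w(R) = (R² + (4*5 + R)*R) + 15 = (R² + (20 + R)*R) + 15 = (R² + R*(20 + R)) + 15 = 15 + R² + R*(20 + R))
(-38 + w(-6))*43 = (-38 + (15 + 2*(-6)² + 20*(-6)))*43 = (-38 + (15 + 2*36 - 120))*43 = (-38 + (15 + 72 - 120))*43 = (-38 - 33)*43 = -71*43 = -3053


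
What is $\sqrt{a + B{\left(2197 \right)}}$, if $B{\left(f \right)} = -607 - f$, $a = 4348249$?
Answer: $\sqrt{4345445} \approx 2084.6$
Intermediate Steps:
$\sqrt{a + B{\left(2197 \right)}} = \sqrt{4348249 - 2804} = \sqrt{4345445}$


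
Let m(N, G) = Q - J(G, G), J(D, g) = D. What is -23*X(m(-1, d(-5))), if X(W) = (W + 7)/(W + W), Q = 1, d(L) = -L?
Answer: 69/8 ≈ 8.6250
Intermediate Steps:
m(N, G) = 1 - G
X(W) = (7 + W)/(2*W) (X(W) = (7 + W)/((2*W)) = (7 + W)*(1/(2*W)) = (7 + W)/(2*W))
-23*X(m(-1, d(-5))) = -23*(7 + (1 - (-1)*(-5)))/(2*(1 - (-1)*(-5))) = -23*(7 + (1 - 1*5))/(2*(1 - 1*5)) = -23*(7 + (1 - 5))/(2*(1 - 5)) = -23*(7 - 4)/(2*(-4)) = -23*(-1)*3/(2*4) = -23*(-3/8) = 69/8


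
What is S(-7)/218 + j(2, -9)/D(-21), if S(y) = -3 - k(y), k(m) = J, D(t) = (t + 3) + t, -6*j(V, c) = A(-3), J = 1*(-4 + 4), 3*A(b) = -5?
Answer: -799/38259 ≈ -0.020884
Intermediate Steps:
A(b) = -5/3 (A(b) = (1/3)*(-5) = -5/3)
J = 0 (J = 1*0 = 0)
j(V, c) = 5/18 (j(V, c) = -1/6*(-5/3) = 5/18)
D(t) = 3 + 2*t (D(t) = (3 + t) + t = 3 + 2*t)
k(m) = 0
S(y) = -3 (S(y) = -3 - 1*0 = -3 + 0 = -3)
S(-7)/218 + j(2, -9)/D(-21) = -3/218 + 5/(18*(3 + 2*(-21))) = -3*1/218 + 5/(18*(3 - 42)) = -3/218 + (5/18)/(-39) = -3/218 + (5/18)*(-1/39) = -3/218 - 5/702 = -799/38259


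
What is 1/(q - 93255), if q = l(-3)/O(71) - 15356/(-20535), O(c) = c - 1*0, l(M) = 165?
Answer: -1457985/135959912624 ≈ -1.0724e-5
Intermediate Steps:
O(c) = c (O(c) = c + 0 = c)
q = 4478551/1457985 (q = 165/71 - 15356/(-20535) = 165*(1/71) - 15356*(-1/20535) = 165/71 + 15356/20535 = 4478551/1457985 ≈ 3.0717)
1/(q - 93255) = 1/(4478551/1457985 - 93255) = 1/(-135959912624/1457985) = -1457985/135959912624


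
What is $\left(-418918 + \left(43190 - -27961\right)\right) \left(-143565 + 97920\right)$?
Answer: $15873824715$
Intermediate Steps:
$\left(-418918 + \left(43190 - -27961\right)\right) \left(-143565 + 97920\right) = \left(-418918 + \left(43190 + 27961\right)\right) \left(-45645\right) = \left(-418918 + 71151\right) \left(-45645\right) = \left(-347767\right) \left(-45645\right) = 15873824715$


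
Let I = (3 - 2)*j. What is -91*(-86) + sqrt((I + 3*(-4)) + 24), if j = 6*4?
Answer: 7832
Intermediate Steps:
j = 24
I = 24 (I = (3 - 2)*24 = 1*24 = 24)
-91*(-86) + sqrt((I + 3*(-4)) + 24) = -91*(-86) + sqrt((24 + 3*(-4)) + 24) = 7826 + sqrt((24 - 12) + 24) = 7826 + sqrt(12 + 24) = 7826 + sqrt(36) = 7826 + 6 = 7832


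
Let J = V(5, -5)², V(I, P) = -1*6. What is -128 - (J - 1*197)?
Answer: 33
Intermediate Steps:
V(I, P) = -6
J = 36 (J = (-6)² = 36)
-128 - (J - 1*197) = -128 - (36 - 1*197) = -128 - (36 - 197) = -128 - 1*(-161) = -128 + 161 = 33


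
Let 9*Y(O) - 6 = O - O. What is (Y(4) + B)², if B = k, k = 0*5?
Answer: 4/9 ≈ 0.44444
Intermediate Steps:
Y(O) = ⅔ (Y(O) = ⅔ + (O - O)/9 = ⅔ + (⅑)*0 = ⅔ + 0 = ⅔)
k = 0
B = 0
(Y(4) + B)² = (⅔ + 0)² = (⅔)² = 4/9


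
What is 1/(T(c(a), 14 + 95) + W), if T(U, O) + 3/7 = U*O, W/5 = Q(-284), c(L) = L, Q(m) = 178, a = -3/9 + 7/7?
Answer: 21/20207 ≈ 0.0010392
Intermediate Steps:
a = 2/3 (a = -3*1/9 + 7*(1/7) = -1/3 + 1 = 2/3 ≈ 0.66667)
W = 890 (W = 5*178 = 890)
T(U, O) = -3/7 + O*U (T(U, O) = -3/7 + U*O = -3/7 + O*U)
1/(T(c(a), 14 + 95) + W) = 1/((-3/7 + (14 + 95)*(2/3)) + 890) = 1/((-3/7 + 109*(2/3)) + 890) = 1/((-3/7 + 218/3) + 890) = 1/(1517/21 + 890) = 1/(20207/21) = 21/20207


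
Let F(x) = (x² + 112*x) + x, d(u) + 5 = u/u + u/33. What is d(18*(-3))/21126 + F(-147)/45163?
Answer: 579332561/5247624459 ≈ 0.11040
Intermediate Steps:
d(u) = -4 + u/33 (d(u) = -5 + (u/u + u/33) = -5 + (1 + u*(1/33)) = -5 + (1 + u/33) = -4 + u/33)
F(x) = x² + 113*x
d(18*(-3))/21126 + F(-147)/45163 = (-4 + (18*(-3))/33)/21126 - 147*(113 - 147)/45163 = (-4 + (1/33)*(-54))*(1/21126) - 147*(-34)*(1/45163) = (-4 - 18/11)*(1/21126) + 4998*(1/45163) = -62/11*1/21126 + 4998/45163 = -31/116193 + 4998/45163 = 579332561/5247624459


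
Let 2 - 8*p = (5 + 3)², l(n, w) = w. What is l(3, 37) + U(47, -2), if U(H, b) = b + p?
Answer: 109/4 ≈ 27.250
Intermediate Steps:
p = -31/4 (p = ¼ - (5 + 3)²/8 = ¼ - ⅛*8² = ¼ - ⅛*64 = ¼ - 8 = -31/4 ≈ -7.7500)
U(H, b) = -31/4 + b (U(H, b) = b - 31/4 = -31/4 + b)
l(3, 37) + U(47, -2) = 37 + (-31/4 - 2) = 37 - 39/4 = 109/4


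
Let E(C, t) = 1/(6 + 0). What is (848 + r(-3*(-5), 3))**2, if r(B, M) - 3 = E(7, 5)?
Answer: 26081449/36 ≈ 7.2449e+5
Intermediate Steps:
E(C, t) = 1/6
r(B, M) = 19/6 (r(B, M) = 3 + 1/6 = 19/6)
(848 + r(-3*(-5), 3))**2 = (848 + 19/6)**2 = (5107/6)**2 = 26081449/36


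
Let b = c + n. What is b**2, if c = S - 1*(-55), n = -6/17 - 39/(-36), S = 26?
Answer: 277988929/41616 ≈ 6679.9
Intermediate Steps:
n = 149/204 (n = -6*1/17 - 39*(-1/36) = -6/17 + 13/12 = 149/204 ≈ 0.73039)
c = 81 (c = 26 - 1*(-55) = 26 + 55 = 81)
b = 16673/204 (b = 81 + 149/204 = 16673/204 ≈ 81.730)
b**2 = (16673/204)**2 = 277988929/41616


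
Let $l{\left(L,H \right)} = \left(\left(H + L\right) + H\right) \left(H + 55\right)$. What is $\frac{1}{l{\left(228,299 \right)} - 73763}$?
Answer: $\frac{1}{218641} \approx 4.5737 \cdot 10^{-6}$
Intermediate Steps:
$l{\left(L,H \right)} = \left(55 + H\right) \left(L + 2 H\right)$ ($l{\left(L,H \right)} = \left(L + 2 H\right) \left(55 + H\right) = \left(55 + H\right) \left(L + 2 H\right)$)
$\frac{1}{l{\left(228,299 \right)} - 73763} = \frac{1}{\left(2 \cdot 299^{2} + 55 \cdot 228 + 110 \cdot 299 + 299 \cdot 228\right) - 73763} = \frac{1}{\left(2 \cdot 89401 + 12540 + 32890 + 68172\right) - 73763} = \frac{1}{\left(178802 + 12540 + 32890 + 68172\right) - 73763} = \frac{1}{292404 - 73763} = \frac{1}{218641}$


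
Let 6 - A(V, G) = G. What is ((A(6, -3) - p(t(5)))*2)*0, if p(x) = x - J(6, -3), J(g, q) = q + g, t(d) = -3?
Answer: 0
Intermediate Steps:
J(g, q) = g + q
A(V, G) = 6 - G
p(x) = -3 + x (p(x) = x - (6 - 3) = x - 1*3 = x - 3 = -3 + x)
((A(6, -3) - p(t(5)))*2)*0 = (((6 - 1*(-3)) - (-3 - 3))*2)*0 = (((6 + 3) - 1*(-6))*2)*0 = ((9 + 6)*2)*0 = (15*2)*0 = 30*0 = 0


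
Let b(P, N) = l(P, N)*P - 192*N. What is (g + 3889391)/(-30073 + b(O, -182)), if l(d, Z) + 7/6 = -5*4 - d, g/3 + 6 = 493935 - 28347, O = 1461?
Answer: -10572274/4321149 ≈ -2.4466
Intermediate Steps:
g = 1396746 (g = -18 + 3*(493935 - 28347) = -18 + 3*465588 = -18 + 1396764 = 1396746)
l(d, Z) = -127/6 - d (l(d, Z) = -7/6 + (-5*4 - d) = -7/6 + (-20 - d) = -127/6 - d)
b(P, N) = -192*N + P*(-127/6 - P) (b(P, N) = (-127/6 - P)*P - 192*N = P*(-127/6 - P) - 192*N = -192*N + P*(-127/6 - P))
(g + 3889391)/(-30073 + b(O, -182)) = (1396746 + 3889391)/(-30073 + (-192*(-182) - 1/6*1461*(127 + 6*1461))) = 5286137/(-30073 + (34944 - 1/6*1461*(127 + 8766))) = 5286137/(-30073 + (34944 - 1/6*1461*8893)) = 5286137/(-30073 + (34944 - 4330891/2)) = 5286137/(-30073 - 4261003/2) = 5286137/(-4321149/2) = 5286137*(-2/4321149) = -10572274/4321149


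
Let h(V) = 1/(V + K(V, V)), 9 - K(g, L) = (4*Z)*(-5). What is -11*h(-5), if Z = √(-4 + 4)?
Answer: -11/4 ≈ -2.7500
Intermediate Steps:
Z = 0 (Z = √0 = 0)
K(g, L) = 9 (K(g, L) = 9 - 4*0*(-5) = 9 - 0*(-5) = 9 - 1*0 = 9 + 0 = 9)
h(V) = 1/(9 + V) (h(V) = 1/(V + 9) = 1/(9 + V))
-11*h(-5) = -11/(9 - 5) = -11/4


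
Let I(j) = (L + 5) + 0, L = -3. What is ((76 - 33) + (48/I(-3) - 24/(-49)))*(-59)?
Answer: -195113/49 ≈ -3981.9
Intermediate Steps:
I(j) = 2 (I(j) = (-3 + 5) + 0 = 2 + 0 = 2)
((76 - 33) + (48/I(-3) - 24/(-49)))*(-59) = ((76 - 33) + (48/2 - 24/(-49)))*(-59) = (43 + (48*(1/2) - 24*(-1/49)))*(-59) = (43 + (24 + 24/49))*(-59) = (43 + 1200/49)*(-59) = (3307/49)*(-59) = -195113/49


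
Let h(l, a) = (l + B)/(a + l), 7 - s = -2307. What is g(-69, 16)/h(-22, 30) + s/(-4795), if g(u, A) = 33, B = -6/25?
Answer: -8233396/666505 ≈ -12.353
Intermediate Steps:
B = -6/25 (B = -6*1/25 = -6/25 ≈ -0.24000)
s = 2314 (s = 7 - 1*(-2307) = 7 + 2307 = 2314)
h(l, a) = (-6/25 + l)/(a + l) (h(l, a) = (l - 6/25)/(a + l) = (-6/25 + l)/(a + l))
g(-69, 16)/h(-22, 30) + s/(-4795) = 33/(((-6/25 - 22)/(30 - 22))) + 2314/(-4795) = 33/((-556/25/8)) + 2314*(-1/4795) = 33/(((⅛)*(-556/25))) - 2314/4795 = 33/(-139/50) - 2314/4795 = 33*(-50/139) - 2314/4795 = -1650/139 - 2314/4795 = -8233396/666505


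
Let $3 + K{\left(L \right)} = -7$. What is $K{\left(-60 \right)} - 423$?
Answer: $-433$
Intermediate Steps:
$K{\left(L \right)} = -10$ ($K{\left(L \right)} = -3 - 7 = -10$)
$K{\left(-60 \right)} - 423 = -10 - 423 = -433$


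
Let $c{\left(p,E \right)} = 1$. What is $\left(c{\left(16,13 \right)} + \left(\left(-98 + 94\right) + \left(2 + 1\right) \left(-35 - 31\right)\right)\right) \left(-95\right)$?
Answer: $19095$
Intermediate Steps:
$\left(c{\left(16,13 \right)} + \left(\left(-98 + 94\right) + \left(2 + 1\right) \left(-35 - 31\right)\right)\right) \left(-95\right) = \left(1 + \left(\left(-98 + 94\right) + \left(2 + 1\right) \left(-35 - 31\right)\right)\right) \left(-95\right) = \left(1 + \left(-4 + 3 \left(-66\right)\right)\right) \left(-95\right) = \left(1 - 202\right) \left(-95\right) = \left(-201\right) \left(-95\right) = 19095$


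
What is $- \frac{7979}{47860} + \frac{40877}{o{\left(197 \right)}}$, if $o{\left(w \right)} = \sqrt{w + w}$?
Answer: $- \frac{7979}{47860} + \frac{40877 \sqrt{394}}{394} \approx 2059.2$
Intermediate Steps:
$o{\left(w \right)} = \sqrt{2} \sqrt{w}$ ($o{\left(w \right)} = \sqrt{2 w} = \sqrt{2} \sqrt{w}$)
$- \frac{7979}{47860} + \frac{40877}{o{\left(197 \right)}} = - \frac{7979}{47860} + \frac{40877}{\sqrt{2} \sqrt{197}} = \left(-7979\right) \frac{1}{47860} + \frac{40877}{\sqrt{394}} = - \frac{7979}{47860} + 40877 \frac{\sqrt{394}}{394} = - \frac{7979}{47860} + \frac{40877 \sqrt{394}}{394}$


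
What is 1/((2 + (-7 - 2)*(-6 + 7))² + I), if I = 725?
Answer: 1/774 ≈ 0.0012920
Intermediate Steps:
1/((2 + (-7 - 2)*(-6 + 7))² + I) = 1/((2 + (-7 - 2)*(-6 + 7))² + 725) = 1/((2 - 9*1)² + 725) = 1/((2 - 9)² + 725) = 1/((-7)² + 725) = 1/(49 + 725) = 1/774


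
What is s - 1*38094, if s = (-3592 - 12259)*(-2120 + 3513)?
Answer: -22118537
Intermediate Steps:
s = -22080443 (s = -15851*1393 = -22080443)
s - 1*38094 = -22080443 - 1*38094 = -22080443 - 38094 = -22118537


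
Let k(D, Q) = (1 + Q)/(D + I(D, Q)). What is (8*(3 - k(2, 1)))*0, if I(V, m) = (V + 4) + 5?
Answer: 0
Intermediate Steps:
I(V, m) = 9 + V (I(V, m) = (4 + V) + 5 = 9 + V)
k(D, Q) = (1 + Q)/(9 + 2*D) (k(D, Q) = (1 + Q)/(D + (9 + D)) = (1 + Q)/(9 + 2*D))
(8*(3 - k(2, 1)))*0 = (8*(3 - (1 + 1)/(9 + 2*2)))*0 = (8*(3 - 2/(9 + 4)))*0 = (8*(3 - 2/13))*0 = (8*(37/13))*0 = (296/13)*0 = 0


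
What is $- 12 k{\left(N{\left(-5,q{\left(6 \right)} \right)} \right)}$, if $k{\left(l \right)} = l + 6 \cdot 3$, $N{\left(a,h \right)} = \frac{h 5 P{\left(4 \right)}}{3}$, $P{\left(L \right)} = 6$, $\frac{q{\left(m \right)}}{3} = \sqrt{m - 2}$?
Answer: $-936$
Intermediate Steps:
$q{\left(m \right)} = 3 \sqrt{-2 + m}$ ($q{\left(m \right)} = 3 \sqrt{m - 2} = 3 \sqrt{-2 + m}$)
$N{\left(a,h \right)} = 10 h$ ($N{\left(a,h \right)} = \frac{h 5 \cdot 6}{3} = 5 h 6 \cdot \frac{1}{3} = 30 h \frac{1}{3} = 10 h$)
$k{\left(l \right)} = 18 + l$ ($k{\left(l \right)} = l + 18 = 18 + l$)
$- 12 k{\left(N{\left(-5,q{\left(6 \right)} \right)} \right)} = - 12 \left(18 + 10 \cdot 3 \sqrt{-2 + 6}\right) = - 12 \left(18 + 10 \cdot 3 \sqrt{4}\right) = - 12 \left(18 + 10 \cdot 3 \cdot 2\right) = - 12 \left(18 + 10 \cdot 6\right) = - 12 \left(18 + 60\right) = \left(-12\right) 78 = -936$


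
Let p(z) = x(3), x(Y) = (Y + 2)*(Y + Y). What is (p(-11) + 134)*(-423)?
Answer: -69372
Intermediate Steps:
x(Y) = 2*Y*(2 + Y) (x(Y) = (2 + Y)*(2*Y) = 2*Y*(2 + Y))
p(z) = 30 (p(z) = 2*3*(2 + 3) = 2*3*5 = 30)
(p(-11) + 134)*(-423) = (30 + 134)*(-423) = 164*(-423) = -69372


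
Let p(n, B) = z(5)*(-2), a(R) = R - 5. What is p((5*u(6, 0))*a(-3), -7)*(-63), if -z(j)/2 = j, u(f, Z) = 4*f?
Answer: -1260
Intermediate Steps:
a(R) = -5 + R
z(j) = -2*j
p(n, B) = 20 (p(n, B) = -2*5*(-2) = -10*(-2) = 20)
p((5*u(6, 0))*a(-3), -7)*(-63) = 20*(-63) = -1260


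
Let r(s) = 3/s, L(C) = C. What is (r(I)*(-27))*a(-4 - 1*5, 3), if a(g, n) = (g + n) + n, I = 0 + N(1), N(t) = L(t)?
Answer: 243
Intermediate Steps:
N(t) = t
I = 1 (I = 0 + 1 = 1)
a(g, n) = g + 2*n
(r(I)*(-27))*a(-4 - 1*5, 3) = ((3/1)*(-27))*((-4 - 1*5) + 2*3) = ((3*1)*(-27))*((-4 - 5) + 6) = (3*(-27))*(-9 + 6) = -81*(-3) = 243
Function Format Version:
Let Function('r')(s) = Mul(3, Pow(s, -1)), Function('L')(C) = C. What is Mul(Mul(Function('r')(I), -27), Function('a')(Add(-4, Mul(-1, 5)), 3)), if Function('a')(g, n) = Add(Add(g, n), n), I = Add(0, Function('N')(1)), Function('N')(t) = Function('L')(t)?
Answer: 243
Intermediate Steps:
Function('N')(t) = t
I = 1 (I = Add(0, 1) = 1)
Function('a')(g, n) = Add(g, Mul(2, n))
Mul(Mul(Function('r')(I), -27), Function('a')(Add(-4, Mul(-1, 5)), 3)) = Mul(Mul(Mul(3, Pow(1, -1)), -27), Add(Add(-4, Mul(-1, 5)), Mul(2, 3))) = Mul(Mul(Mul(3, 1), -27), Add(Add(-4, -5), 6)) = Mul(Mul(3, -27), Add(-9, 6)) = Mul(-81, -3) = 243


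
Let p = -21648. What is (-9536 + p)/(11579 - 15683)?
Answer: 3898/513 ≈ 7.5984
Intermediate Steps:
(-9536 + p)/(11579 - 15683) = (-9536 - 21648)/(11579 - 15683) = -31184/(-4104) = -31184*(-1/4104) = 3898/513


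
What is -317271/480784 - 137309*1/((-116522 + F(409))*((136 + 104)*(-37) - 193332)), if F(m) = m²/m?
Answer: -45423244175563/68832561105936 ≈ -0.65991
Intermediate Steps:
F(m) = m
-317271/480784 - 137309*1/((-116522 + F(409))*((136 + 104)*(-37) - 193332)) = -317271/480784 - 137309*1/((-116522 + 409)*((136 + 104)*(-37) - 193332)) = -317271*1/480784 - 137309*(-1/(116113*(240*(-37) - 193332))) = -317271/480784 - 137309*(-1/(116113*(-8880 - 193332))) = -317271/480784 - 137309/((-202212*(-116113))) = -317271/480784 - 137309/23479441956 = -317271/480784 - 137309*1/23479441956 = -317271/480784 - 3349/572669316 = -45423244175563/68832561105936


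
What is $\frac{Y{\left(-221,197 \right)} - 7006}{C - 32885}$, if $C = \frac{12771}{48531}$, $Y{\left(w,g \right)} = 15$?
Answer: $\frac{113093407}{531976388} \approx 0.21259$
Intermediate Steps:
$C = \frac{4257}{16177}$ ($C = 12771 \cdot \frac{1}{48531} = \frac{4257}{16177} \approx 0.26315$)
$\frac{Y{\left(-221,197 \right)} - 7006}{C - 32885} = \frac{15 - 7006}{\frac{4257}{16177} - 32885} = - \frac{6991}{- \frac{531976388}{16177}} = \left(-6991\right) \left(- \frac{16177}{531976388}\right) = \frac{113093407}{531976388}$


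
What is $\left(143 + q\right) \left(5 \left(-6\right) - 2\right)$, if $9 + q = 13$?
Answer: $-4704$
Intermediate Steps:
$q = 4$ ($q = -9 + 13 = 4$)
$\left(143 + q\right) \left(5 \left(-6\right) - 2\right) = \left(143 + 4\right) \left(5 \left(-6\right) - 2\right) = 147 \left(-30 - 2\right) = 147 \left(-32\right) = -4704$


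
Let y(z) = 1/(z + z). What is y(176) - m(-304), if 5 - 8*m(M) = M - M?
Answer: -219/352 ≈ -0.62216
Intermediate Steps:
y(z) = 1/(2*z)
m(M) = 5/8 (m(M) = 5/8 - (M - M)/8 = 5/8 - ⅛*0 = 5/8 + 0 = 5/8)
y(176) - m(-304) = (½)/176 - 1*5/8 = (½)*(1/176) - 5/8 = 1/352 - 5/8 = -219/352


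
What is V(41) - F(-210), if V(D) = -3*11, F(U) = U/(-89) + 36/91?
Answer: -289581/8099 ≈ -35.755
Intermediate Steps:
F(U) = 36/91 - U/89 (F(U) = U*(-1/89) + 36*(1/91) = -U/89 + 36/91 = 36/91 - U/89)
V(D) = -33
V(41) - F(-210) = -33 - (36/91 - 1/89*(-210)) = -33 - (36/91 + 210/89) = -33 - 1*22314/8099 = -33 - 22314/8099 = -289581/8099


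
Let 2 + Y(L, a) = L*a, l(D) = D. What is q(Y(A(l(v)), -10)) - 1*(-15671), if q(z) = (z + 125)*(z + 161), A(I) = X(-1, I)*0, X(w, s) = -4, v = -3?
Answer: 35228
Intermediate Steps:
A(I) = 0 (A(I) = -4*0 = 0)
Y(L, a) = -2 + L*a
q(z) = (125 + z)*(161 + z)
q(Y(A(l(v)), -10)) - 1*(-15671) = (20125 + (-2 + 0*(-10))**2 + 286*(-2 + 0*(-10))) - 1*(-15671) = (20125 + (-2 + 0)**2 + 286*(-2 + 0)) + 15671 = (20125 + (-2)**2 + 286*(-2)) + 15671 = (20125 + 4 - 572) + 15671 = 19557 + 15671 = 35228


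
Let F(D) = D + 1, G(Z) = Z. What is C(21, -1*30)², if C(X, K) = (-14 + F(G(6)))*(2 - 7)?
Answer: 1225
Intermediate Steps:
F(D) = 1 + D
C(X, K) = 35 (C(X, K) = (-14 + (1 + 6))*(2 - 7) = (-14 + 7)*(-5) = -7*(-5) = 35)
C(21, -1*30)² = 35² = 1225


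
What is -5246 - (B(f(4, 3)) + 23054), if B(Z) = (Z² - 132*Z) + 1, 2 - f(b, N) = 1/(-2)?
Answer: -111909/4 ≈ -27977.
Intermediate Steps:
f(b, N) = 5/2 (f(b, N) = 2 - 1/(-2) = 2 - 1*(-½) = 2 + ½ = 5/2)
B(Z) = 1 + Z² - 132*Z
-5246 - (B(f(4, 3)) + 23054) = -5246 - ((1 + (5/2)² - 132*5/2) + 23054) = -5246 - ((1 + 25/4 - 330) + 23054) = -5246 - (-1291/4 + 23054) = -5246 - 1*90925/4 = -5246 - 90925/4 = -111909/4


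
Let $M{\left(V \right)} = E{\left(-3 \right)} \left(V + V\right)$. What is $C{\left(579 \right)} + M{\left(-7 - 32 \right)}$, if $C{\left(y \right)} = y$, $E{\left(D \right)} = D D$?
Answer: $-123$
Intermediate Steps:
$E{\left(D \right)} = D^{2}$
$M{\left(V \right)} = 18 V$ ($M{\left(V \right)} = \left(-3\right)^{2} \left(V + V\right) = 9 \cdot 2 V = 18 V$)
$C{\left(579 \right)} + M{\left(-7 - 32 \right)} = 579 + 18 \left(-7 - 32\right) = 579 + 18 \left(-39\right) = 579 - 702 = -123$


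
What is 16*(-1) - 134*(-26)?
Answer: 3468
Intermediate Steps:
16*(-1) - 134*(-26) = -16 + 3484 = 3468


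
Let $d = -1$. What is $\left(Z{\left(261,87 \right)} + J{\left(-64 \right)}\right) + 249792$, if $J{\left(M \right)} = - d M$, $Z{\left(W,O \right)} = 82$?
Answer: $249810$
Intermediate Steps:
$J{\left(M \right)} = M$ ($J{\left(M \right)} = \left(-1\right) \left(-1\right) M = 1 M = M$)
$\left(Z{\left(261,87 \right)} + J{\left(-64 \right)}\right) + 249792 = \left(82 - 64\right) + 249792 = 18 + 249792 = 249810$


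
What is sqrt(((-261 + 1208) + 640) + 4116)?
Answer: sqrt(5703) ≈ 75.518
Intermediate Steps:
sqrt(((-261 + 1208) + 640) + 4116) = sqrt((947 + 640) + 4116) = sqrt(1587 + 4116) = sqrt(5703)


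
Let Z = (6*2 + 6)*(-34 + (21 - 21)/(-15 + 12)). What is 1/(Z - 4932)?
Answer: -1/5544 ≈ -0.00018038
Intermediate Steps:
Z = -612 (Z = (12 + 6)*(-34 + 0/(-3)) = 18*(-34 + 0*(-1/3)) = 18*(-34 + 0) = 18*(-34) = -612)
1/(Z - 4932) = 1/(-612 - 4932) = 1/(-5544) = -1/5544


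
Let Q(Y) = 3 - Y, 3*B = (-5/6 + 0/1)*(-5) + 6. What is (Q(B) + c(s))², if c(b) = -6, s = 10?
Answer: 13225/324 ≈ 40.818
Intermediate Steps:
B = 61/18 (B = ((-5/6 + 0/1)*(-5) + 6)/3 = ((-5*⅙ + 0*1)*(-5) + 6)/3 = ((-⅚ + 0)*(-5) + 6)/3 = (-⅚*(-5) + 6)/3 = (25/6 + 6)/3 = (⅓)*(61/6) = 61/18 ≈ 3.3889)
(Q(B) + c(s))² = ((3 - 1*61/18) - 6)² = ((3 - 61/18) - 6)² = (-7/18 - 6)² = (-115/18)² = 13225/324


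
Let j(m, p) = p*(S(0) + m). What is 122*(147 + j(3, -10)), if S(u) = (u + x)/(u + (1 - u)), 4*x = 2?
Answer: 13664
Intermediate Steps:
x = ½ (x = (¼)*2 = ½ ≈ 0.50000)
S(u) = ½ + u (S(u) = (u + ½)/(u + (1 - u)) = (½ + u)/1 = (½ + u)*1 = ½ + u)
j(m, p) = p*(½ + m) (j(m, p) = p*((½ + 0) + m) = p*(½ + m))
122*(147 + j(3, -10)) = 122*(147 - 10*(½ + 3)) = 122*(147 - 10*7/2) = 122*(147 - 35) = 122*112 = 13664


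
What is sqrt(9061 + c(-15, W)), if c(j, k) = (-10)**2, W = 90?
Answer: sqrt(9161) ≈ 95.713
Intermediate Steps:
c(j, k) = 100
sqrt(9061 + c(-15, W)) = sqrt(9061 + 100) = sqrt(9161)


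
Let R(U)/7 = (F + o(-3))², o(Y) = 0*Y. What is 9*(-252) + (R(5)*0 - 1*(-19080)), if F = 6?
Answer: 16812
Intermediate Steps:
o(Y) = 0
R(U) = 252 (R(U) = 7*(6 + 0)² = 7*6² = 7*36 = 252)
9*(-252) + (R(5)*0 - 1*(-19080)) = 9*(-252) + (252*0 - 1*(-19080)) = -2268 + (0 + 19080) = -2268 + 19080 = 16812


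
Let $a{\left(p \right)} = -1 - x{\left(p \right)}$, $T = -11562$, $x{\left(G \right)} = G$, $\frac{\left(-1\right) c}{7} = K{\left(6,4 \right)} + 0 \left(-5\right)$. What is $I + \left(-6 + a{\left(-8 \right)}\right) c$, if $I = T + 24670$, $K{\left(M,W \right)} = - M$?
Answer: $13150$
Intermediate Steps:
$c = 42$ ($c = - 7 \left(\left(-1\right) 6 + 0 \left(-5\right)\right) = - 7 \left(-6 + 0\right) = \left(-7\right) \left(-6\right) = 42$)
$a{\left(p \right)} = -1 - p$
$I = 13108$ ($I = -11562 + 24670 = 13108$)
$I + \left(-6 + a{\left(-8 \right)}\right) c = 13108 + \left(-6 - -7\right) 42 = 13108 + \left(-6 + \left(-1 + 8\right)\right) 42 = 13108 + \left(-6 + 7\right) 42 = 13108 + 1 \cdot 42 = 13108 + 42 = 13150$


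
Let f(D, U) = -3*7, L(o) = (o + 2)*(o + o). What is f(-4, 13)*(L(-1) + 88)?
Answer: -1806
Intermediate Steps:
L(o) = 2*o*(2 + o) (L(o) = (2 + o)*(2*o) = 2*o*(2 + o))
f(D, U) = -21
f(-4, 13)*(L(-1) + 88) = -21*(2*(-1)*(2 - 1) + 88) = -21*(2*(-1)*1 + 88) = -21*(-2 + 88) = -21*86 = -1806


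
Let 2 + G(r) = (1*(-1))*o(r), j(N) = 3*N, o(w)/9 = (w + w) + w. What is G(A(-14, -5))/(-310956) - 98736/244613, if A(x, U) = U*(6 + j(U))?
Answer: -1788521035/4474345884 ≈ -0.39973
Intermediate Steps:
o(w) = 27*w (o(w) = 9*((w + w) + w) = 9*(2*w + w) = 9*(3*w) = 27*w)
A(x, U) = U*(6 + 3*U)
G(r) = -2 - 27*r (G(r) = -2 + (1*(-1))*(27*r) = -2 - 27*r)
G(A(-14, -5))/(-310956) - 98736/244613 = (-2 - 81*(-5)*(2 - 5))/(-310956) - 98736/244613 = (-2 - 81*(-5)*(-3))*(-1/310956) - 98736*1/244613 = (-2 - 27*45)*(-1/310956) - 5808/14389 = (-2 - 1215)*(-1/310956) - 5808/14389 = -1217*(-1/310956) - 5808/14389 = 1217/310956 - 5808/14389 = -1788521035/4474345884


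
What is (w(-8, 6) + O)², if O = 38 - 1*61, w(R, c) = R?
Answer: 961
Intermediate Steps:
O = -23 (O = 38 - 61 = -23)
(w(-8, 6) + O)² = (-8 - 23)² = (-31)² = 961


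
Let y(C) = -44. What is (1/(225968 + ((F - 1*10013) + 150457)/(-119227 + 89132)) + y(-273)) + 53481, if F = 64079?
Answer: 363387761356064/6800302437 ≈ 53437.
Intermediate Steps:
(1/(225968 + ((F - 1*10013) + 150457)/(-119227 + 89132)) + y(-273)) + 53481 = (1/(225968 + ((64079 - 1*10013) + 150457)/(-119227 + 89132)) - 44) + 53481 = (1/(225968 + ((64079 - 10013) + 150457)/(-30095)) - 44) + 53481 = (1/(225968 + (54066 + 150457)*(-1/30095)) - 44) + 53481 = (1/(225968 + 204523*(-1/30095)) - 44) + 53481 = (1/(225968 - 204523/30095) - 44) + 53481 = (1/(6800302437/30095) - 44) + 53481 = (30095/6800302437 - 44) + 53481 = -299213277133/6800302437 + 53481 = 363387761356064/6800302437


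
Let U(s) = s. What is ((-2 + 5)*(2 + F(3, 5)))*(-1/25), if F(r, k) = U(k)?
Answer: -21/25 ≈ -0.84000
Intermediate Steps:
F(r, k) = k
((-2 + 5)*(2 + F(3, 5)))*(-1/25) = ((-2 + 5)*(2 + 5))*(-1/25) = (3*7)*(-1*1/25) = 21*(-1/25) = -21/25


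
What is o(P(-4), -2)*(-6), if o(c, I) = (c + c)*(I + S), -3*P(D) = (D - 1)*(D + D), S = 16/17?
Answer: -2880/17 ≈ -169.41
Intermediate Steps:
S = 16/17 (S = 16*(1/17) = 16/17 ≈ 0.94118)
P(D) = -2*D*(-1 + D)/3 (P(D) = -(D - 1)*(D + D)/3 = -(-1 + D)*2*D/3 = -2*D*(-1 + D)/3)
o(c, I) = 2*c*(16/17 + I) (o(c, I) = (c + c)*(I + 16/17) = (2*c)*(16/17 + I) = 2*c*(16/17 + I))
o(P(-4), -2)*(-6) = (2*((2/3)*(-4)*(1 - 1*(-4)))*(16 + 17*(-2))/17)*(-6) = (2*((2/3)*(-4)*(1 + 4))*(16 - 34)/17)*(-6) = ((2/17)*((2/3)*(-4)*5)*(-18))*(-6) = ((2/17)*(-40/3)*(-18))*(-6) = (480/17)*(-6) = -2880/17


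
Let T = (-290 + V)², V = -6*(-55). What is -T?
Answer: -1600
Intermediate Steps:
V = 330
T = 1600 (T = (-290 + 330)² = 40² = 1600)
-T = -1*1600 = -1600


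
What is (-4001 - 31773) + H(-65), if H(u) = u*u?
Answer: -31549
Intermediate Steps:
H(u) = u²
(-4001 - 31773) + H(-65) = (-4001 - 31773) + (-65)² = -35774 + 4225 = -31549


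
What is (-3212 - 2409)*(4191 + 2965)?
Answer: -40223876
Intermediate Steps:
(-3212 - 2409)*(4191 + 2965) = -5621*7156 = -40223876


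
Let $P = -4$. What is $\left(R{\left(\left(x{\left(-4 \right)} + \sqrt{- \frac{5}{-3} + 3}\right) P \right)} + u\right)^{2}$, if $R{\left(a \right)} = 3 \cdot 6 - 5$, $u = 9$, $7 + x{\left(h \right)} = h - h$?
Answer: $484$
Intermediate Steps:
$x{\left(h \right)} = -7$ ($x{\left(h \right)} = -7 + \left(h - h\right) = -7 + 0 = -7$)
$R{\left(a \right)} = 13$ ($R{\left(a \right)} = 18 - 5 = 13$)
$\left(R{\left(\left(x{\left(-4 \right)} + \sqrt{- \frac{5}{-3} + 3}\right) P \right)} + u\right)^{2} = \left(13 + 9\right)^{2} = 22^{2} = 484$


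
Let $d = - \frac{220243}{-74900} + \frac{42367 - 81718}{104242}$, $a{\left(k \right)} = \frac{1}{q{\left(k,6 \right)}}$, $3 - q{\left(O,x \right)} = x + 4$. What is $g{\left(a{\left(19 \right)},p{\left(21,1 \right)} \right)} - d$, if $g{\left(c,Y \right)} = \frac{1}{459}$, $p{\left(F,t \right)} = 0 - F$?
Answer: $- \frac{4588662155027}{1791873071100} \approx -2.5608$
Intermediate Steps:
$p{\left(F,t \right)} = - F$
$q{\left(O,x \right)} = -1 - x$ ($q{\left(O,x \right)} = 3 - \left(x + 4\right) = 3 - \left(4 + x\right) = -1 - x$)
$a{\left(k \right)} = - \frac{1}{7}$ ($a{\left(k \right)} = \frac{1}{-1 - 6} = \frac{1}{-7} = - \frac{1}{7}$)
$g{\left(c,Y \right)} = \frac{1}{459}$
$d = \frac{10005590453}{3903862900}$ ($d = \left(-220243\right) \left(- \frac{1}{74900}\right) + \left(42367 - 81718\right) \frac{1}{104242} = \frac{220243}{74900} - \frac{39351}{104242} = \frac{10005590453}{3903862900} \approx 2.563$)
$g{\left(a{\left(19 \right)},p{\left(21,1 \right)} \right)} - d = \frac{1}{459} - \frac{10005590453}{3903862900} = - \frac{4588662155027}{1791873071100}$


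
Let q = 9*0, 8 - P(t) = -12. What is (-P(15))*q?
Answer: 0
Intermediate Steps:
P(t) = 20 (P(t) = 8 - 1*(-12) = 8 + 12 = 20)
q = 0
(-P(15))*q = -1*20*0 = -20*0 = 0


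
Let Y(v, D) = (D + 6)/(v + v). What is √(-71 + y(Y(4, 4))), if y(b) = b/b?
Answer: I*√70 ≈ 8.3666*I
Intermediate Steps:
Y(v, D) = (6 + D)/(2*v) (Y(v, D) = (6 + D)/((2*v)) = (6 + D)*(1/(2*v)) = (6 + D)/(2*v))
y(b) = 1
√(-71 + y(Y(4, 4))) = √(-71 + 1) = √(-70) = I*√70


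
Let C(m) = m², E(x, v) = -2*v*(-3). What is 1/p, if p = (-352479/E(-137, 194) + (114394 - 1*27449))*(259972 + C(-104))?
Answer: 97/2275781354399 ≈ 4.2623e-11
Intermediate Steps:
E(x, v) = 6*v
p = 2275781354399/97 (p = (-352479/(6*194) + (114394 - 1*27449))*(259972 + (-104)²) = (-352479/1164 + (114394 - 27449))*(259972 + 10816) = (-352479*1/1164 + 86945)*270788 = (-117493/388 + 86945)*270788 = (33617167/388)*270788 = 2275781354399/97 ≈ 2.3462e+10)
1/p = 1/(2275781354399/97) = 97/2275781354399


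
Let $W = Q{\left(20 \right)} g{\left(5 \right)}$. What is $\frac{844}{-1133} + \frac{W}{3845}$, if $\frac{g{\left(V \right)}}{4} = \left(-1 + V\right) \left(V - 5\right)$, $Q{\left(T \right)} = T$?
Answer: $- \frac{844}{1133} \approx -0.74492$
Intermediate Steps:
$g{\left(V \right)} = 4 \left(-1 + V\right) \left(-5 + V\right)$ ($g{\left(V \right)} = 4 \left(-1 + V\right) \left(V - 5\right) = 4 \left(-1 + V\right) \left(-5 + V\right)$)
$W = 0$ ($W = 20 \left(20 - 120 + 4 \cdot 5^{2}\right) = 20 \left(20 - 120 + 4 \cdot 25\right) = 20 \left(20 - 120 + 100\right) = 20 \cdot 0 = 0$)
$\frac{844}{-1133} + \frac{W}{3845} = \frac{844}{-1133} + \frac{0}{3845} = 844 \left(- \frac{1}{1133}\right) + 0 \cdot \frac{1}{3845} = - \frac{844}{1133} + 0 = - \frac{844}{1133}$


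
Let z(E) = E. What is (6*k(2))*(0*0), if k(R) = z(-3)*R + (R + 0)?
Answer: 0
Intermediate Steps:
k(R) = -2*R (k(R) = -3*R + (R + 0) = -3*R + R = -2*R)
(6*k(2))*(0*0) = (6*(-2*2))*(0*0) = (6*(-4))*0 = -24*0 = 0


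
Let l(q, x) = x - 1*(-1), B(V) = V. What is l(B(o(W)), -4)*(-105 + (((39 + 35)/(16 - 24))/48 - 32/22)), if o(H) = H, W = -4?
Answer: 225239/704 ≈ 319.94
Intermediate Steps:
l(q, x) = 1 + x (l(q, x) = x + 1 = 1 + x)
l(B(o(W)), -4)*(-105 + (((39 + 35)/(16 - 24))/48 - 32/22)) = (1 - 4)*(-105 + (((39 + 35)/(16 - 24))/48 - 32/22)) = -3*(-105 + ((74/(-8))*(1/48) - 32*1/22)) = -3*(-105 + ((74*(-⅛))*(1/48) - 16/11)) = -3*(-105 + (-37/4*1/48 - 16/11)) = -3*(-105 + (-37/192 - 16/11)) = -3*(-105 - 3479/2112) = -3*(-225239/2112) = 225239/704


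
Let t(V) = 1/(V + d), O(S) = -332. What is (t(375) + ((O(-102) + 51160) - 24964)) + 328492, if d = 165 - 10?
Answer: 187808681/530 ≈ 3.5436e+5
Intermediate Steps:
d = 155
t(V) = 1/(155 + V) (t(V) = 1/(V + 155) = 1/(155 + V))
(t(375) + ((O(-102) + 51160) - 24964)) + 328492 = (1/(155 + 375) + ((-332 + 51160) - 24964)) + 328492 = (1/530 + (50828 - 24964)) + 328492 = (1/530 + 25864) + 328492 = 13707921/530 + 328492 = 187808681/530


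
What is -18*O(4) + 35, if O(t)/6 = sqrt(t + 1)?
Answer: 35 - 108*sqrt(5) ≈ -206.50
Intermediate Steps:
O(t) = 6*sqrt(1 + t) (O(t) = 6*sqrt(t + 1) = 6*sqrt(1 + t))
-18*O(4) + 35 = -108*sqrt(1 + 4) + 35 = -108*sqrt(5) + 35 = 35 - 108*sqrt(5)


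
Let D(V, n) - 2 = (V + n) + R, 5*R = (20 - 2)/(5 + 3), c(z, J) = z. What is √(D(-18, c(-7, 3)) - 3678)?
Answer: I*√370055/10 ≈ 60.832*I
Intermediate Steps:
R = 9/20 (R = ((20 - 2)/(5 + 3))/5 = (18/8)/5 = (18*(⅛))/5 = (⅕)*(9/4) = 9/20 ≈ 0.45000)
D(V, n) = 49/20 + V + n (D(V, n) = 2 + ((V + n) + 9/20) = 2 + (9/20 + V + n) = 49/20 + V + n)
√(D(-18, c(-7, 3)) - 3678) = √((49/20 - 18 - 7) - 3678) = √(-451/20 - 3678) = √(-74011/20) = I*√370055/10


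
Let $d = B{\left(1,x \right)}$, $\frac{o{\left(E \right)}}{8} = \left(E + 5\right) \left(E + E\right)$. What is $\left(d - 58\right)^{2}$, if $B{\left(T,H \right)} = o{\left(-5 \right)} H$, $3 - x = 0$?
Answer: $3364$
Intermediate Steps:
$o{\left(E \right)} = 16 E \left(5 + E\right)$ ($o{\left(E \right)} = 8 \left(E + 5\right) \left(E + E\right) = 8 \left(5 + E\right) 2 E = 8 \cdot 2 E \left(5 + E\right) = 16 E \left(5 + E\right)$)
$x = 3$ ($x = 3 - 0 = 3 + 0 = 3$)
$B{\left(T,H \right)} = 0$ ($B{\left(T,H \right)} = 16 \left(-5\right) \left(5 - 5\right) H = 16 \left(-5\right) 0 H = 0 H = 0$)
$d = 0$
$\left(d - 58\right)^{2} = \left(0 - 58\right)^{2} = \left(-58\right)^{2} = 3364$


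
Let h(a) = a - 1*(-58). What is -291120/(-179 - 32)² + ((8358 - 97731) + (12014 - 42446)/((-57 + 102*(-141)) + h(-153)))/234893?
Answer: -525846894826095/75995896995551 ≈ -6.9194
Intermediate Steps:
h(a) = 58 + a (h(a) = a + 58 = 58 + a)
-291120/(-179 - 32)² + ((8358 - 97731) + (12014 - 42446)/((-57 + 102*(-141)) + h(-153)))/234893 = -291120/(-179 - 32)² + ((8358 - 97731) + (12014 - 42446)/((-57 + 102*(-141)) + (58 - 153)))/234893 = -291120/((-211)²) + (-89373 - 30432/((-57 - 14382) - 95))*(1/234893) = -291120/44521 + (-89373 - 30432/(-14439 - 95))*(1/234893) = -291120*1/44521 + (-89373 - 30432/(-14534))*(1/234893) = -291120/44521 + (-89373 - 30432*(-1/14534))*(1/234893) = -291120/44521 + (-89373 + 15216/7267)*(1/234893) = -291120/44521 - 649458375/7267*1/234893 = -291120/44521 - 649458375/1706967431 = -525846894826095/75995896995551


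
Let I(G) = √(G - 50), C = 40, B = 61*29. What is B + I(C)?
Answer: 1769 + I*√10 ≈ 1769.0 + 3.1623*I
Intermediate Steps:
B = 1769
I(G) = √(-50 + G)
B + I(C) = 1769 + √(-50 + 40) = 1769 + √(-10) = 1769 + I*√10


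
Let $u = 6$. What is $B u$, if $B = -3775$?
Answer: $-22650$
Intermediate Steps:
$B u = \left(-3775\right) 6 = -22650$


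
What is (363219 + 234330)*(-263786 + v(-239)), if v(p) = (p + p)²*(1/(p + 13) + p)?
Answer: -3705156024062952/113 ≈ -3.2789e+13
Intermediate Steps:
v(p) = 4*p²*(p + 1/(13 + p)) (v(p) = (2*p)²*(1/(13 + p) + p) = (4*p²)*(p + 1/(13 + p)) = 4*p²*(p + 1/(13 + p)))
(363219 + 234330)*(-263786 + v(-239)) = (363219 + 234330)*(-263786 + 4*(-239)²*(1 + (-239)² + 13*(-239))/(13 - 239)) = 597549*(-263786 + 4*57121*(1 + 57121 - 3107)/(-226)) = 597549*(-263786 + 4*57121*(-1/226)*54015) = 597549*(-263786 - 6170781630/113) = 597549*(-6200589448/113) = -3705156024062952/113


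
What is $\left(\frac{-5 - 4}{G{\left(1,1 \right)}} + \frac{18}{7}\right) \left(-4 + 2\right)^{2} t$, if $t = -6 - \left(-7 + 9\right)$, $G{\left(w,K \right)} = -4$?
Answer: $- \frac{1080}{7} \approx -154.29$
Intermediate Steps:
$t = -8$ ($t = -6 - 2 = -8$)
$\left(\frac{-5 - 4}{G{\left(1,1 \right)}} + \frac{18}{7}\right) \left(-4 + 2\right)^{2} t = \left(\frac{-5 - 4}{-4} + \frac{18}{7}\right) \left(-4 + 2\right)^{2} \left(-8\right) = \left(\left(-5 - 4\right) \left(- \frac{1}{4}\right) + 18 \cdot \frac{1}{7}\right) \left(-2\right)^{2} \left(-8\right) = \left(\left(-9\right) \left(- \frac{1}{4}\right) + \frac{18}{7}\right) 4 \left(-8\right) = \left(\frac{9}{4} + \frac{18}{7}\right) 4 \left(-8\right) = \frac{135}{28} \cdot 4 \left(-8\right) = \frac{135}{7} \left(-8\right) = - \frac{1080}{7}$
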